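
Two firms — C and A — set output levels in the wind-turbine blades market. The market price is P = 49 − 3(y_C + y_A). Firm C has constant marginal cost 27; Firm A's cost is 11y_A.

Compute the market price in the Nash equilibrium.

29

Firm C's profit: π = y_C(49 − 3(y_C + y_A)) − 27y_C.
∂π/∂y_C = 22 − 6y_C − 3y_A = 0, so y_C = 11/3 − 0.5y_A.
By the same steps for A: y_A = 19/3 − 0.5y_C.
Substituting the second reaction function into the first: y_C = 11/3 − 0.5(19/3 − 0.5y_C), which gives 0.75y_C = 0.5 ⇒ y_C = 2/3.
Then y_A = 19/3 − 0.5·(2/3) = 6.
Equilibrium price: P = 49 − 3·(20/3) = 29.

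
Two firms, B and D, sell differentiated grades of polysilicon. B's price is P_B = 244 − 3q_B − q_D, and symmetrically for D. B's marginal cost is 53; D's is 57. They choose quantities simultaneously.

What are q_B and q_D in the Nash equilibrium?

27.4, 26.6

Firm B's profit: π = q_B(244 − 3q_B − q_D) − 53q_B.
∂π/∂q_B = 191 − 6q_B − q_D = 0 ⇒ q_B = 191/6 − (1/6)q_D.
Similarly q_D = 187/6 − (1/6)q_B.
Solving the two reaction functions simultaneously: (1 − (−1/6)(−1/6))q_B = 191/6 − (1/6)·(187/6), so (35/36)q_B = 959/36 and q_B = 27.4.
Then q_D = 187/6 − (1/6)·27.4 = 26.6.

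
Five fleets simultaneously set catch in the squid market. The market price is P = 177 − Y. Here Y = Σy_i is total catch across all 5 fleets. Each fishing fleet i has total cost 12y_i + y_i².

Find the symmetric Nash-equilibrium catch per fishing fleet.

A representative fishing fleet's profit is π_i = y_i(177 − Y) − 12y_i − y_i², with Y = y_i + Σ_{j≠i} y_j.
First-order condition: 165 − 4y_i − Σ_{j≠i} y_j = 0.
In a symmetric equilibrium every fishing fleet chooses the same y, so Σ_{j≠i} y_j = 4y. The condition becomes 165 − 8y = 0, giving y = 165/8 = 20.625.

20.625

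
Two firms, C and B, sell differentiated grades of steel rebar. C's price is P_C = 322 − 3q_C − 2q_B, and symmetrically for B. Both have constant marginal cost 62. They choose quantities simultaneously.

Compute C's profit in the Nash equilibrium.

3168.75

Firm C's profit: π = q_C(322 − 3q_C − 2q_B) − 62q_C.
∂π/∂q_C = 260 − 6q_C − 2q_B = 0 ⇒ q_C = 130/3 − (1/3)q_B.
Setting q_C = q_B in the reaction function: q_C = 130/3 − (1/3)q_C, so q_C = (130/3) / (4/3) = 32.5.
P_C = 322 − 3·32.5 − 2·32.5 = 159.5.
Profit = (159.5 − 62)·32.5 = 3168.75.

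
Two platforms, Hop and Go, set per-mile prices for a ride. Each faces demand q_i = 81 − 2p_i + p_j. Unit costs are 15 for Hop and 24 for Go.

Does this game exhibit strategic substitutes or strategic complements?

Hop's profit: π = (p_{Hop} − 15)(81 − 2p_{Hop} + p_{Go}).
∂π/∂p_{Hop} = 111 − 4p_{Hop} + p_{Go} = 0 ⇒ p_{Hop} = 27.75 + 0.25p_{Go}.
The best-response slope dp_{Hop}/dp_{Go} = 0.25 > 0: the reaction function is upward-sloping, so the choices are strategic complements.

strategic complements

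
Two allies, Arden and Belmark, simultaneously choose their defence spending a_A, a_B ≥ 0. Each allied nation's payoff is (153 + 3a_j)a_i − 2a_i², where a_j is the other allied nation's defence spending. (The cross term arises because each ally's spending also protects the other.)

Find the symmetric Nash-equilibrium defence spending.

Arden's payoff is (153 + 3a_B)a_A − 2a_A².
∂π/∂a_A = 153 + 3a_B − 4a_A = 0, so a_A = 38.25 + 0.75a_B.
Setting a_A = a_B in the reaction function: a_A = 38.25 + 0.75a_A, so a_A = 38.25 / 0.25 = 153.

153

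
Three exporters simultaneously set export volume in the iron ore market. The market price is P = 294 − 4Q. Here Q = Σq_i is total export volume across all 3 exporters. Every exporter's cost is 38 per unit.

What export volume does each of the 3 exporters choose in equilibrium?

16

A representative exporter's profit is π_i = q_i(294 − 4Q) − 38q_i, with Q = q_i + Σ_{j≠i} q_j.
First-order condition: 256 − 8q_i − 4Σ_{j≠i} q_j = 0.
Imposing symmetry (q_j = q for all j) turns Σ_{j≠i} q_j into 2q, so 256 = 16q and q = 16.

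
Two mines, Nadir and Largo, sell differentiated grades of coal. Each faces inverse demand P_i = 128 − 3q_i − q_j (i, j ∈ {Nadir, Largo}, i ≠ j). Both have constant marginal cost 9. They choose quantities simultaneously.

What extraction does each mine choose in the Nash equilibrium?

17

Mine Nadir's profit: π = q_{Nadir}(128 − 3q_{Nadir} − q_{Largo}) − 9q_{Nadir}.
∂π/∂q_{Nadir} = 119 − 6q_{Nadir} − q_{Largo} = 0 ⇒ q_{Nadir} = 119/6 − (1/6)q_{Largo}.
Setting q_{Nadir} = q_{Largo} in the reaction function: q_{Nadir} = 119/6 − (1/6)q_{Nadir}, so q_{Nadir} = (119/6) / (7/6) = 17.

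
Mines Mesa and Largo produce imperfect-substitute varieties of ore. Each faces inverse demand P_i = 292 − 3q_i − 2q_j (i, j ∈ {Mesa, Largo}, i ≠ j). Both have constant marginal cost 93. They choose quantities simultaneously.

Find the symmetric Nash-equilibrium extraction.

Mine Mesa's profit: π = q_{Mesa}(292 − 3q_{Mesa} − 2q_{Largo}) − 93q_{Mesa}.
∂π/∂q_{Mesa} = 199 − 6q_{Mesa} − 2q_{Largo} = 0 ⇒ q_{Mesa} = 199/6 − (1/3)q_{Largo}.
The game is symmetric, so in equilibrium q_{Largo} = q_{Mesa}: the reaction function gives (4/3)q_{Mesa} = 199/6, hence q_{Mesa} = 24.875.

24.875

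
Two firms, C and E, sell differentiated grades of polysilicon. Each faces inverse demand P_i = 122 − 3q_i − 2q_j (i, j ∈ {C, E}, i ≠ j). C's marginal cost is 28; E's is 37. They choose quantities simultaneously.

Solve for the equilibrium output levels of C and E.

Firm C's profit: π = q_C(122 − 3q_C − 2q_E) − 28q_C.
∂π/∂q_C = 94 − 6q_C − 2q_E = 0 ⇒ q_C = 47/3 − (1/3)q_E.
Similarly q_E = 85/6 − (1/3)q_C.
Substituting the second reaction function into the first: q_C = 47/3 − (1/3)(85/6 − (1/3)q_C), which gives (8/9)q_C = 197/18 ⇒ q_C = 12.3125.
Then q_E = 85/6 − (1/3)·12.3125 = 10.0625.

12.3125, 10.0625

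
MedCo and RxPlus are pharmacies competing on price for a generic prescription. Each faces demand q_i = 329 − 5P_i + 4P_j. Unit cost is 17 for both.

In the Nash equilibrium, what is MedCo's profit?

13520

MedCo's profit: π = (P_{MedCo} − 17)(329 − 5P_{MedCo} + 4P_{RxPlus}).
∂π/∂P_{MedCo} = 414 − 10P_{MedCo} + 4P_{RxPlus} = 0 ⇒ P_{MedCo} = 41.4 + 0.4P_{RxPlus}.
By symmetry P_{RxPlus} = P_{MedCo}; substituting into the reaction function, 0.6P_{MedCo} = 41.4 and P_{MedCo} = 69.
q_{MedCo} = 329 − 5·69 + 4·69 = 260.
Profit = (69 − 17)·260 = 13520.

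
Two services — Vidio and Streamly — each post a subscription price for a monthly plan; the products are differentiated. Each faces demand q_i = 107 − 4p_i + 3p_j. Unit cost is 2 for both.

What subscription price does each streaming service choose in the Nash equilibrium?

Vidio's profit: π = (p_{Vidio} − 2)(107 − 4p_{Vidio} + 3p_{Streamly}).
∂π/∂p_{Vidio} = 115 − 8p_{Vidio} + 3p_{Streamly} = 0 ⇒ p_{Vidio} = 14.375 + 0.375p_{Streamly}.
By symmetry p_{Streamly} = p_{Vidio}; substituting into the reaction function, 0.625p_{Vidio} = 14.375 and p_{Vidio} = 23.

23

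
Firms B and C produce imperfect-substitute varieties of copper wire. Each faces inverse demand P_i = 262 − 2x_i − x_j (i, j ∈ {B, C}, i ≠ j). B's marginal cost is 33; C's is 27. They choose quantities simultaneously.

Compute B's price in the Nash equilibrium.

123.8

Firm B's profit: π = x_B(262 − 2x_B − x_C) − 33x_B.
∂π/∂x_B = 229 − 4x_B − x_C = 0 ⇒ x_B = 57.25 − 0.25x_C.
Similarly x_C = 58.75 − 0.25x_B.
Solving the two reaction functions simultaneously: (1 − (−0.25)(−0.25))x_B = 57.25 − 0.25·58.75, so 0.9375x_B = 42.5625 and x_B = 45.4.
Then x_C = 58.75 − 0.25·45.4 = 47.4.
P_B = 262 − 2·45.4 − 47.4 = 123.8.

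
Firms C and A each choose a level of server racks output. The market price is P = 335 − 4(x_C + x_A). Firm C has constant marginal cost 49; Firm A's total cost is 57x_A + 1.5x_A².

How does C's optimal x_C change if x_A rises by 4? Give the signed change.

-2

Firm C's profit: π = x_C(335 − 4(x_C + x_A)) − 49x_C.
∂π/∂x_C = 286 − 8x_C − 4x_A = 0, so x_C = 35.75 − 0.5x_A.
The reaction-function slope is −0.5, so a 4-unit rise in x_A moves x_C by −0.5 × 4 = −2. C's best response falls — the actions are strategic substitutes.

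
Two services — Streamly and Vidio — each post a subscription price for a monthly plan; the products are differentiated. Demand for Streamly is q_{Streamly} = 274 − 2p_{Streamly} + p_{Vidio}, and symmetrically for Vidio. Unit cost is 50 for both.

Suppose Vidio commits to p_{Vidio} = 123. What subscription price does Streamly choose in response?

124.25

Streamly's profit: π = (p_{Streamly} − 50)(274 − 2p_{Streamly} + p_{Vidio}).
∂π/∂p_{Streamly} = 374 − 4p_{Streamly} + p_{Vidio} = 0 ⇒ p_{Streamly} = 93.5 + 0.25p_{Vidio}.
At p_{Vidio} = 123: p_{Streamly} = 93.5 + 0.25·123 = 124.25.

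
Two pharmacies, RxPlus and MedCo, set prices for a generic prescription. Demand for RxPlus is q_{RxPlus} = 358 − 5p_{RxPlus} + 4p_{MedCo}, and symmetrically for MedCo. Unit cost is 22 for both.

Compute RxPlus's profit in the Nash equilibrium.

15680

RxPlus's profit: π = (p_{RxPlus} − 22)(358 − 5p_{RxPlus} + 4p_{MedCo}).
∂π/∂p_{RxPlus} = 468 − 10p_{RxPlus} + 4p_{MedCo} = 0 ⇒ p_{RxPlus} = 46.8 + 0.4p_{MedCo}.
By symmetry p_{MedCo} = p_{RxPlus}; substituting into the reaction function, 0.6p_{RxPlus} = 46.8 and p_{RxPlus} = 78.
q_{RxPlus} = 358 − 5·78 + 4·78 = 280.
Profit = (78 − 22)·280 = 15680.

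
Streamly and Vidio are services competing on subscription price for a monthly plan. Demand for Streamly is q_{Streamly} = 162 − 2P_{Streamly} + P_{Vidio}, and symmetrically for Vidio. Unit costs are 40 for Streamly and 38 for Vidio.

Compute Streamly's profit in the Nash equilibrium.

3264.32

Streamly's profit: π = (P_{Streamly} − 40)(162 − 2P_{Streamly} + P_{Vidio}).
∂π/∂P_{Streamly} = 242 − 4P_{Streamly} + P_{Vidio} = 0 ⇒ P_{Streamly} = 60.5 + 0.25P_{Vidio}.
Similarly P_{Vidio} = 59.5 + 0.25P_{Streamly}.
Substituting the second reaction function into the first: P_{Streamly} = 60.5 + 0.25(59.5 + 0.25P_{Streamly}), which gives 0.9375P_{Streamly} = 75.375 ⇒ P_{Streamly} = 80.4.
Then P_{Vidio} = 59.5 + 0.25·80.4 = 79.6.
q_{Streamly} = 162 − 2·80.4 + 79.6 = 80.8.
Profit = (80.4 − 40)·80.8 = 3264.32.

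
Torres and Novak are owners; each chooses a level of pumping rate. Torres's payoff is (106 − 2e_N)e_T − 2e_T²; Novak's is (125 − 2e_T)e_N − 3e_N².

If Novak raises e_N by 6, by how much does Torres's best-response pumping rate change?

-3

Expanding Torres's payoff: 106e_T − 2e_Ne_T − 2e_T².
∂π/∂e_T = 106 − 2e_N − 4e_T = 0, so e_T = 26.5 − 0.5e_N.
The reaction-function slope is −0.5, so a 6-unit rise in e_N moves e_T by −0.5 × 6 = −3. Torres's best response falls — the actions are strategic substitutes.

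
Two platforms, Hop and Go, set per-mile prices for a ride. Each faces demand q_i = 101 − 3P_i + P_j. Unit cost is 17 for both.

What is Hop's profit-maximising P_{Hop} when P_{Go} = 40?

32

Hop's profit: π = (P_{Hop} − 17)(101 − 3P_{Hop} + P_{Go}).
∂π/∂P_{Hop} = 152 − 6P_{Hop} + P_{Go} = 0 ⇒ P_{Hop} = 76/3 + (1/6)P_{Go}.
At P_{Go} = 40: P_{Hop} = 76/3 + (1/6)·40 = 32.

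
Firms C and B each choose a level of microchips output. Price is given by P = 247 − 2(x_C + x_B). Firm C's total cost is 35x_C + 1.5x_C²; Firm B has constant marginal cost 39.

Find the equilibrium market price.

Firm C's profit: π = x_C(247 − 2(x_C + x_B)) − 35x_C − 1.5x_C².
∂π/∂x_C = 212 − 7x_C − 2x_B = 0, so x_C = 212/7 − (2/7)x_B.
For B: ∂π/∂x_B = 208 − 4x_B − 2x_C = 0 ⇒ x_B = 52 − 0.5x_C.
Solving the two reaction functions simultaneously: (1 − (−2/7)(−0.5))x_C = 212/7 − (2/7)·52, so (6/7)x_C = 108/7 and x_C = 18.
Then x_B = 52 − 0.5·18 = 43.
Equilibrium price: P = 247 − 2·61 = 125.

125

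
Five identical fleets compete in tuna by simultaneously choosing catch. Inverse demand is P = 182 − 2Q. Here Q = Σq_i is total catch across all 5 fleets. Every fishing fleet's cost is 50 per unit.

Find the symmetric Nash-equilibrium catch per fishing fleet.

A representative fishing fleet's profit is π_i = q_i(182 − 2Q) − 50q_i, with Q = q_i + Σ_{j≠i} q_j.
First-order condition: 132 − 4q_i − 2Σ_{j≠i} q_j = 0.
In a symmetric equilibrium every fishing fleet chooses the same q, so Σ_{j≠i} q_j = 4q. The condition becomes 132 − 12q = 0, giving q = 132/12 = 11.

11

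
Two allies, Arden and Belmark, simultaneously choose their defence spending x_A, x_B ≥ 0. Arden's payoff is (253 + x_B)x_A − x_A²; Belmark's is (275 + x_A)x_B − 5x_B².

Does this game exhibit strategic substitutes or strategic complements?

Expanding Arden's payoff: 253x_A + x_Bx_A − x_A².
∂π/∂x_A = 253 + x_B − 2x_A = 0, so x_A = 126.5 + 0.5x_B.
The best-response slope dx_A/dx_B = 0.5 > 0: the reaction function is upward-sloping, so the choices are strategic complements.

strategic complements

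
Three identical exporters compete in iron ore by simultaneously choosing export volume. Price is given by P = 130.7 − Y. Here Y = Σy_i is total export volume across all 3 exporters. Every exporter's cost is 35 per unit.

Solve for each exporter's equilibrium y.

23.925

A representative exporter's profit is π_i = y_i(130.7 − Y) − 35y_i, with Y = y_i + Σ_{j≠i} y_j.
First-order condition: 95.7 − 2y_i − Σ_{j≠i} y_j = 0.
Imposing symmetry (y_j = y for all j) turns Σ_{j≠i} y_j into 2y, so 95.7 = 4y and y = 23.925.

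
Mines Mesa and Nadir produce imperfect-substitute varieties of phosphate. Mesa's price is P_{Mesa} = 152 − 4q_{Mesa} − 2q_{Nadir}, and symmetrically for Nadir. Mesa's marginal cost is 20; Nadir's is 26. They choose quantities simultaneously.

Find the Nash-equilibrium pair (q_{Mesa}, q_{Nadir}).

13.4, 12.4

Mine Mesa's profit: π = q_{Mesa}(152 − 4q_{Mesa} − 2q_{Nadir}) − 20q_{Mesa}.
∂π/∂q_{Mesa} = 132 − 8q_{Mesa} − 2q_{Nadir} = 0 ⇒ q_{Mesa} = 16.5 − 0.25q_{Nadir}.
Similarly q_{Nadir} = 15.75 − 0.25q_{Mesa}.
Substituting the second reaction function into the first: q_{Mesa} = 16.5 − 0.25(15.75 − 0.25q_{Mesa}), which gives 0.9375q_{Mesa} = 12.5625 ⇒ q_{Mesa} = 13.4.
Then q_{Nadir} = 15.75 − 0.25·13.4 = 12.4.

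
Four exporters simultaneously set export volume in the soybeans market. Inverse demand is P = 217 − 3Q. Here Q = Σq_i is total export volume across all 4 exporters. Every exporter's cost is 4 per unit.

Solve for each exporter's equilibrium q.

14.2

A representative exporter's profit is π_i = q_i(217 − 3Q) − 4q_i, with Q = q_i + Σ_{j≠i} q_j.
First-order condition: 213 − 6q_i − 3Σ_{j≠i} q_j = 0.
Imposing symmetry (q_j = q for all j) turns Σ_{j≠i} q_j into 3q, so 213 = 15q and q = 14.2.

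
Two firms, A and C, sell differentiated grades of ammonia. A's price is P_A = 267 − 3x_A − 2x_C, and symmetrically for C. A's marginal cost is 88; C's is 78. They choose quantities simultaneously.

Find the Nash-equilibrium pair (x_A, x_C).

Firm A's profit: π = x_A(267 − 3x_A − 2x_C) − 88x_A.
∂π/∂x_A = 179 − 6x_A − 2x_C = 0 ⇒ x_A = 179/6 − (1/3)x_C.
Similarly x_C = 31.5 − (1/3)x_A.
Plugging x_C into A's best response: x_A = 179/6 − (1/3)(31.5 − (1/3)x_A) ⇒ (8/9)x_A = 58/3, so x_A = 21.75.
Then x_C = 31.5 − (1/3)·21.75 = 24.25.

21.75, 24.25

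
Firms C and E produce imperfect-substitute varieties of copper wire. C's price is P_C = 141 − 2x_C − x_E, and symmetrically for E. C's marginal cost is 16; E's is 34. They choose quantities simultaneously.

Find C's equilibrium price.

68.4

Firm C's profit: π = x_C(141 − 2x_C − x_E) − 16x_C.
∂π/∂x_C = 125 − 4x_C − x_E = 0 ⇒ x_C = 31.25 − 0.25x_E.
Similarly x_E = 26.75 − 0.25x_C.
Plugging x_E into C's best response: x_C = 31.25 − 0.25(26.75 − 0.25x_C) ⇒ 0.9375x_C = 24.5625, so x_C = 26.2.
Then x_E = 26.75 − 0.25·26.2 = 20.2.
P_C = 141 − 2·26.2 − 20.2 = 68.4.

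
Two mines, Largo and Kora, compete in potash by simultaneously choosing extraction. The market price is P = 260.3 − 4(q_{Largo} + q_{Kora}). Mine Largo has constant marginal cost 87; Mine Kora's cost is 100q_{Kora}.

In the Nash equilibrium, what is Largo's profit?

Mine Largo's profit: π = q_{Largo}(260.3 − 4(q_{Largo} + q_{Kora})) − 87q_{Largo}.
∂π/∂q_{Largo} = 173.3 − 8q_{Largo} − 4q_{Kora} = 0, so q_{Largo} = 21.6625 − 0.5q_{Kora}.
By the same steps for Kora: q_{Kora} = 20.0375 − 0.5q_{Largo}.
Substituting the second reaction function into the first: q_{Largo} = 21.6625 − 0.5(20.0375 − 0.5q_{Largo}), which gives 0.75q_{Largo} = 1863/160 ⇒ q_{Largo} = 15.525.
Then q_{Kora} = 20.0375 − 0.5·15.525 = 12.275.
Price P = 260.3 − 4·27.8 = 149.1.
Largo's profit: (149.1 − 87)·15.525 = 964.1025.

964.1025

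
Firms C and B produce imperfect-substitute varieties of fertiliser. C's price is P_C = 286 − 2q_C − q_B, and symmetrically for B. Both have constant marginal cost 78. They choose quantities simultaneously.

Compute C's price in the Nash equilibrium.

161.2

Firm C's profit: π = q_C(286 − 2q_C − q_B) − 78q_C.
∂π/∂q_C = 208 − 4q_C − q_B = 0 ⇒ q_C = 52 − 0.25q_B.
By symmetry q_B = q_C; substituting into the reaction function, 1.25q_C = 52 and q_C = 41.6.
P_C = 286 − 2·41.6 − 41.6 = 161.2.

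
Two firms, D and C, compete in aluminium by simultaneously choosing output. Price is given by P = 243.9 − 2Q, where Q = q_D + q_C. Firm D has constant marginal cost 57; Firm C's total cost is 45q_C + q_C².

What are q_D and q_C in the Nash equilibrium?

36.18, 21.09

Firm D's profit: π = q_D(243.9 − 2(q_D + q_C)) − 57q_D.
∂π/∂q_D = 186.9 − 4q_D − 2q_C = 0, so q_D = 46.725 − 0.5q_C.
For C: ∂π/∂q_C = 198.9 − 6q_C − 2q_D = 0 ⇒ q_C = 33.15 − (1/3)q_D.
Solving the two reaction functions simultaneously: (1 − (−0.5)(−1/3))q_D = 46.725 − 0.5·33.15, so (5/6)q_D = 30.15 and q_D = 36.18.
Then q_C = 33.15 − (1/3)·36.18 = 21.09.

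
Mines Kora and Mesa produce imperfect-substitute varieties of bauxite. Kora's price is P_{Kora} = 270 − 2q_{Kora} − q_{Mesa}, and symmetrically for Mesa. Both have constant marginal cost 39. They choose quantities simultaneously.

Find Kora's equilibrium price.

131.4

Mine Kora's profit: π = q_{Kora}(270 − 2q_{Kora} − q_{Mesa}) − 39q_{Kora}.
∂π/∂q_{Kora} = 231 − 4q_{Kora} − q_{Mesa} = 0 ⇒ q_{Kora} = 57.75 − 0.25q_{Mesa}.
Setting q_{Kora} = q_{Mesa} in the reaction function: q_{Kora} = 57.75 − 0.25q_{Kora}, so q_{Kora} = 57.75 / 1.25 = 46.2.
P_{Kora} = 270 − 2·46.2 − 46.2 = 131.4.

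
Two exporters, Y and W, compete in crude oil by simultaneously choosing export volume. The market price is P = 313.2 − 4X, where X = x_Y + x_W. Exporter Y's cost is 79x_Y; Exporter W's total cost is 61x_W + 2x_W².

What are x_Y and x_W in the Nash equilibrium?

Exporter Y's profit: π = x_Y(313.2 − 4(x_Y + x_W)) − 79x_Y.
∂π/∂x_Y = 234.2 − 8x_Y − 4x_W = 0, so x_Y = 29.275 − 0.5x_W.
For W: ∂π/∂x_W = 252.2 − 12x_W − 4x_Y = 0 ⇒ x_W = 1261/60 − (1/3)x_Y.
Plugging x_W into Y's best response: x_Y = 29.275 − 0.5(1261/60 − (1/3)x_Y) ⇒ (5/6)x_Y = 563/30, so x_Y = 22.52.
Then x_W = 1261/60 − (1/3)·22.52 = 13.51.

22.52, 13.51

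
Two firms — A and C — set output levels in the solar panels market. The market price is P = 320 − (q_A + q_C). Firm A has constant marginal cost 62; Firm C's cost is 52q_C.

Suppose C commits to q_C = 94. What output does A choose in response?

82

Firm A's profit: π = q_A(320 − (q_A + q_C)) − 62q_A.
∂π/∂q_A = 258 − 2q_A − q_C = 0, so q_A = 129 − 0.5q_C.
At q_C = 94: q_A = 129 − 0.5·94 = 82.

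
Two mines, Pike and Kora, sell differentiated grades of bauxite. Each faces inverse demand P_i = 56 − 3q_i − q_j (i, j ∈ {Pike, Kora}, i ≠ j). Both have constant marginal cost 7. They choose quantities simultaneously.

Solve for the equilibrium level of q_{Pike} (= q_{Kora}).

Mine Pike's profit: π = q_{Pike}(56 − 3q_{Pike} − q_{Kora}) − 7q_{Pike}.
∂π/∂q_{Pike} = 49 − 6q_{Pike} − q_{Kora} = 0 ⇒ q_{Pike} = 49/6 − (1/6)q_{Kora}.
The game is symmetric, so in equilibrium q_{Kora} = q_{Pike}: the reaction function gives (7/6)q_{Pike} = 49/6, hence q_{Pike} = 7.

7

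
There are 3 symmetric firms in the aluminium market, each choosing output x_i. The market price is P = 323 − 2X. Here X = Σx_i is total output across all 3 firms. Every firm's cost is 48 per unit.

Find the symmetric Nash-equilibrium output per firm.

A representative firm's profit is π_i = x_i(323 − 2X) − 48x_i, with X = x_i + Σ_{j≠i} x_j.
First-order condition: 275 − 4x_i − 2Σ_{j≠i} x_j = 0.
Imposing symmetry (x_j = x for all j) turns Σ_{j≠i} x_j into 2x, so 275 = 8x and x = 34.375.

34.375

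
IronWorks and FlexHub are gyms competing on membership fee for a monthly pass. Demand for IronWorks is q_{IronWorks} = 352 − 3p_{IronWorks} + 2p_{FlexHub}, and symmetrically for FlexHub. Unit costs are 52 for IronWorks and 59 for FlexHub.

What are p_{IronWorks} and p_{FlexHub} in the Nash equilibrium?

IronWorks's profit: π = (p_{IronWorks} − 52)(352 − 3p_{IronWorks} + 2p_{FlexHub}).
∂π/∂p_{IronWorks} = 508 − 6p_{IronWorks} + 2p_{FlexHub} = 0 ⇒ p_{IronWorks} = 254/3 + (1/3)p_{FlexHub}.
Similarly p_{FlexHub} = 529/6 + (1/3)p_{IronWorks}.
Substituting the second reaction function into the first: p_{IronWorks} = 254/3 + (1/3)(529/6 + (1/3)p_{IronWorks}), which gives (8/9)p_{IronWorks} = 2053/18 ⇒ p_{IronWorks} = 128.3125.
Then p_{FlexHub} = 529/6 + (1/3)·128.3125 = 130.9375.

128.3125, 130.9375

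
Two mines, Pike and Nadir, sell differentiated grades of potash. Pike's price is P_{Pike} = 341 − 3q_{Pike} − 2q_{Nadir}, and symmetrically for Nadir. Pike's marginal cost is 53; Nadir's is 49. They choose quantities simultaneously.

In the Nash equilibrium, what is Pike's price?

Mine Pike's profit: π = q_{Pike}(341 − 3q_{Pike} − 2q_{Nadir}) − 53q_{Pike}.
∂π/∂q_{Pike} = 288 − 6q_{Pike} − 2q_{Nadir} = 0 ⇒ q_{Pike} = 48 − (1/3)q_{Nadir}.
Similarly q_{Nadir} = 146/3 − (1/3)q_{Pike}.
Solving the two reaction functions simultaneously: (1 − (−1/3)(−1/3))q_{Pike} = 48 − (1/3)·(146/3), so (8/9)q_{Pike} = 286/9 and q_{Pike} = 35.75.
Then q_{Nadir} = 146/3 − (1/3)·35.75 = 36.75.
P_{Pike} = 341 − 3·35.75 − 2·36.75 = 160.25.

160.25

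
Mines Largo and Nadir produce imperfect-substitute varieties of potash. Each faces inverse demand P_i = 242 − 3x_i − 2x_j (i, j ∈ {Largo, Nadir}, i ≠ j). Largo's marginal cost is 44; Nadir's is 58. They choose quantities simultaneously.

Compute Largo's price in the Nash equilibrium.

Mine Largo's profit: π = x_{Largo}(242 − 3x_{Largo} − 2x_{Nadir}) − 44x_{Largo}.
∂π/∂x_{Largo} = 198 − 6x_{Largo} − 2x_{Nadir} = 0 ⇒ x_{Largo} = 33 − (1/3)x_{Nadir}.
Similarly x_{Nadir} = 92/3 − (1/3)x_{Largo}.
Substituting the second reaction function into the first: x_{Largo} = 33 − (1/3)(92/3 − (1/3)x_{Largo}), which gives (8/9)x_{Largo} = 205/9 ⇒ x_{Largo} = 25.625.
Then x_{Nadir} = 92/3 − (1/3)·25.625 = 22.125.
P_{Largo} = 242 − 3·25.625 − 2·22.125 = 120.875.

120.875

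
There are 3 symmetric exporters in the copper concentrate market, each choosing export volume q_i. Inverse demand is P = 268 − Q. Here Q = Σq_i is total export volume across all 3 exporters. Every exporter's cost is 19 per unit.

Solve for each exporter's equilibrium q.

A representative exporter's profit is π_i = q_i(268 − Q) − 19q_i, with Q = q_i + Σ_{j≠i} q_j.
First-order condition: 249 − 2q_i − Σ_{j≠i} q_j = 0.
Imposing symmetry (q_j = q for all j) turns Σ_{j≠i} q_j into 2q, so 249 = 4q and q = 62.25.

62.25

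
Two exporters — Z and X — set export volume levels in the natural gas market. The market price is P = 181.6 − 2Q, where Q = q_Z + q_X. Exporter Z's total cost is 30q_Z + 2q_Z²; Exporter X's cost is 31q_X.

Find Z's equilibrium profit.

475.24

Exporter Z's profit: π = q_Z(181.6 − 2(q_Z + q_X)) − 30q_Z − 2q_Z².
∂π/∂q_Z = 151.6 − 8q_Z − 2q_X = 0, so q_Z = 18.95 − 0.25q_X.
For X: ∂π/∂q_X = 150.6 − 4q_X − 2q_Z = 0 ⇒ q_X = 37.65 − 0.5q_Z.
Substituting the second reaction function into the first: q_Z = 18.95 − 0.25(37.65 − 0.5q_Z), which gives 0.875q_Z = 9.5375 ⇒ q_Z = 10.9.
Then q_X = 37.65 − 0.5·10.9 = 32.2.
Price P = 181.6 − 2·43.1 = 95.4.
Z's profit: (95.4 − 30)·10.9 − 2(10.9)² = 475.24.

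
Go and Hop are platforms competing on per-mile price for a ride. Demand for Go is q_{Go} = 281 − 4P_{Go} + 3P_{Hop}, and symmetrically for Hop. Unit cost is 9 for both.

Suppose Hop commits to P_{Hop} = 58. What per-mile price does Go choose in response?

61.375

Go's profit: π = (P_{Go} − 9)(281 − 4P_{Go} + 3P_{Hop}).
∂π/∂P_{Go} = 317 − 8P_{Go} + 3P_{Hop} = 0 ⇒ P_{Go} = 39.625 + 0.375P_{Hop}.
At P_{Hop} = 58: P_{Go} = 39.625 + 0.375·58 = 61.375.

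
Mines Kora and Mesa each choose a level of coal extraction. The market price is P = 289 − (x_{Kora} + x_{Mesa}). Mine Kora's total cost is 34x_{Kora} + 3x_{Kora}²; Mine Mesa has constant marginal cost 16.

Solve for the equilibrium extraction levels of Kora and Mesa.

Mine Kora's profit: π = x_{Kora}(289 − (x_{Kora} + x_{Mesa})) − 34x_{Kora} − 3x_{Kora}².
∂π/∂x_{Kora} = 255 − 8x_{Kora} − x_{Mesa} = 0, so x_{Kora} = 31.875 − 0.125x_{Mesa}.
For Mesa: ∂π/∂x_{Mesa} = 273 − 2x_{Mesa} − x_{Kora} = 0 ⇒ x_{Mesa} = 136.5 − 0.5x_{Kora}.
Substituting the second reaction function into the first: x_{Kora} = 31.875 − 0.125(136.5 − 0.5x_{Kora}), which gives 0.9375x_{Kora} = 14.8125 ⇒ x_{Kora} = 15.8.
Then x_{Mesa} = 136.5 − 0.5·15.8 = 128.6.

15.8, 128.6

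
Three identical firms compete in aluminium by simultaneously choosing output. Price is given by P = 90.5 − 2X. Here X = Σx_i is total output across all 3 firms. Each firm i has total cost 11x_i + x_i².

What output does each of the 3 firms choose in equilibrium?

A representative firm's profit is π_i = x_i(90.5 − 2X) − 11x_i − x_i², with X = x_i + Σ_{j≠i} x_j.
First-order condition: 79.5 − 6x_i − 2Σ_{j≠i} x_j = 0.
In a symmetric equilibrium every firm chooses the same x, so Σ_{j≠i} x_j = 2x. The condition becomes 79.5 − 10x = 0, giving x = 79.5/10 = 7.95.

7.95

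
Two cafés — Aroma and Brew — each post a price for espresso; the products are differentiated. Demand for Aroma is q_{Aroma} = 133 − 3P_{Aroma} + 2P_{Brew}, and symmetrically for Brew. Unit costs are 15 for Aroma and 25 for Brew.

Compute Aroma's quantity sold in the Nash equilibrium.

94.125

Aroma's profit: π = (P_{Aroma} − 15)(133 − 3P_{Aroma} + 2P_{Brew}).
∂π/∂P_{Aroma} = 178 − 6P_{Aroma} + 2P_{Brew} = 0 ⇒ P_{Aroma} = 89/3 + (1/3)P_{Brew}.
Similarly P_{Brew} = 104/3 + (1/3)P_{Aroma}.
Plugging P_{Brew} into Aroma's best response: P_{Aroma} = 89/3 + (1/3)(104/3 + (1/3)P_{Aroma}) ⇒ (8/9)P_{Aroma} = 371/9, so P_{Aroma} = 46.375.
Then P_{Brew} = 104/3 + (1/3)·46.375 = 50.125.
q_{Aroma} = 133 − 3·46.375 + 2·50.125 = 94.125.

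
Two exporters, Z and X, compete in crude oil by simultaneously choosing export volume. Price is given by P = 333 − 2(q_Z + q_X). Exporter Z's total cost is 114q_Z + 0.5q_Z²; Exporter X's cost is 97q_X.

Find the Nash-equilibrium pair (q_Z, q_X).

Exporter Z's profit: π = q_Z(333 − 2(q_Z + q_X)) − 114q_Z − 0.5q_Z².
∂π/∂q_Z = 219 − 5q_Z − 2q_X = 0, so q_Z = 43.8 − 0.4q_X.
For X: ∂π/∂q_X = 236 − 4q_X − 2q_Z = 0 ⇒ q_X = 59 − 0.5q_Z.
Solving the two reaction functions simultaneously: (1 − (−0.4)(−0.5))q_Z = 43.8 − 0.4·59, so 0.8q_Z = 20.2 and q_Z = 25.25.
Then q_X = 59 − 0.5·25.25 = 46.375.

25.25, 46.375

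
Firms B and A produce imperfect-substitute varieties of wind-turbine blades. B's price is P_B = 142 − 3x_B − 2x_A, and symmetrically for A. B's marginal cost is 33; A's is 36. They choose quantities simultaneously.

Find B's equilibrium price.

Firm B's profit: π = x_B(142 − 3x_B − 2x_A) − 33x_B.
∂π/∂x_B = 109 − 6x_B − 2x_A = 0 ⇒ x_B = 109/6 − (1/3)x_A.
Similarly x_A = 53/3 − (1/3)x_B.
Plugging x_A into B's best response: x_B = 109/6 − (1/3)(53/3 − (1/3)x_B) ⇒ (8/9)x_B = 221/18, so x_B = 13.8125.
Then x_A = 53/3 − (1/3)·13.8125 = 13.0625.
P_B = 142 − 3·13.8125 − 2·13.0625 = 74.4375.

74.4375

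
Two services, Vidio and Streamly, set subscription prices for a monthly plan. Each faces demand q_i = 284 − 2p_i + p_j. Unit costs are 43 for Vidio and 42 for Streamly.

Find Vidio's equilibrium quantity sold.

160.4

Vidio's profit: π = (p_{Vidio} − 43)(284 − 2p_{Vidio} + p_{Streamly}).
∂π/∂p_{Vidio} = 370 − 4p_{Vidio} + p_{Streamly} = 0 ⇒ p_{Vidio} = 92.5 + 0.25p_{Streamly}.
Similarly p_{Streamly} = 92 + 0.25p_{Vidio}.
Substituting the second reaction function into the first: p_{Vidio} = 92.5 + 0.25(92 + 0.25p_{Vidio}), which gives 0.9375p_{Vidio} = 115.5 ⇒ p_{Vidio} = 123.2.
Then p_{Streamly} = 92 + 0.25·123.2 = 122.8.
q_{Vidio} = 284 − 2·123.2 + 122.8 = 160.4.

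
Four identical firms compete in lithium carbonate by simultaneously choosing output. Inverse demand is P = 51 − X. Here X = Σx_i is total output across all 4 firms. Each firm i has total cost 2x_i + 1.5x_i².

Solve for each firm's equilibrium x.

6.125

A representative firm's profit is π_i = x_i(51 − X) − 2x_i − 1.5x_i², with X = x_i + Σ_{j≠i} x_j.
First-order condition: 49 − 5x_i − Σ_{j≠i} x_j = 0.
With identical firms, set every x_j = x: then 49 − 5x − 3x = 0, i.e. x = 49/8 = 6.125.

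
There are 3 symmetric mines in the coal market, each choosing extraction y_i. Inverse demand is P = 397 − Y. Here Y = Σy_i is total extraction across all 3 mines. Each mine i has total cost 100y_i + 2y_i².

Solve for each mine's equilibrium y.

37.125

A representative mine's profit is π_i = y_i(397 − Y) − 100y_i − 2y_i², with Y = y_i + Σ_{j≠i} y_j.
First-order condition: 297 − 6y_i − Σ_{j≠i} y_j = 0.
With identical mines, set every y_j = y: then 297 − 6y − 2y = 0, i.e. y = 297/8 = 37.125.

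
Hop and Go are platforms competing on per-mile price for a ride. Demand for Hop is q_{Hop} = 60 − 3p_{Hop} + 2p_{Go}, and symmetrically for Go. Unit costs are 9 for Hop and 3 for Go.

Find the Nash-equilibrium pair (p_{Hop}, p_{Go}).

Hop's profit: π = (p_{Hop} − 9)(60 − 3p_{Hop} + 2p_{Go}).
∂π/∂p_{Hop} = 87 − 6p_{Hop} + 2p_{Go} = 0 ⇒ p_{Hop} = 14.5 + (1/3)p_{Go}.
Similarly p_{Go} = 11.5 + (1/3)p_{Hop}.
Solving the two reaction functions simultaneously: (1 − (1/3)(1/3))p_{Hop} = 14.5 + (1/3)·11.5, so (8/9)p_{Hop} = 55/3 and p_{Hop} = 20.625.
Then p_{Go} = 11.5 + (1/3)·20.625 = 18.375.

20.625, 18.375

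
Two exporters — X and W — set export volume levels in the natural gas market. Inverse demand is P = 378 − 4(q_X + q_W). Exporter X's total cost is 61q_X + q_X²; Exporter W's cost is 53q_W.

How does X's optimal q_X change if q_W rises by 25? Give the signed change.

-10

Exporter X's profit: π = q_X(378 − 4(q_X + q_W)) − 61q_X − q_X².
∂π/∂q_X = 317 − 10q_X − 4q_W = 0, so q_X = 31.7 − 0.4q_W.
The reaction-function slope is −0.4, so a 25-unit rise in q_W moves q_X by −0.4 × 25 = −10. X's best response falls — the actions are strategic substitutes.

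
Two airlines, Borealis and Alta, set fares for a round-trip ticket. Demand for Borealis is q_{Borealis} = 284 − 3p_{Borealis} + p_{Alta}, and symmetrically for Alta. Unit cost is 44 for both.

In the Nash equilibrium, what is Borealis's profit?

4609.92

Borealis's profit: π = (p_{Borealis} − 44)(284 − 3p_{Borealis} + p_{Alta}).
∂π/∂p_{Borealis} = 416 − 6p_{Borealis} + p_{Alta} = 0 ⇒ p_{Borealis} = 208/3 + (1/6)p_{Alta}.
Setting p_{Borealis} = p_{Alta} in the reaction function: p_{Borealis} = 208/3 + (1/6)p_{Borealis}, so p_{Borealis} = (208/3) / (5/6) = 83.2.
q_{Borealis} = 284 − 3·83.2 + 83.2 = 117.6.
Profit = (83.2 − 44)·117.6 = 4609.92.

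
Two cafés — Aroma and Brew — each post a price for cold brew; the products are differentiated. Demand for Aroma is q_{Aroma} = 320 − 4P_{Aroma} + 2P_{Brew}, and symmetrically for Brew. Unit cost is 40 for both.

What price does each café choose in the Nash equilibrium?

Aroma's profit: π = (P_{Aroma} − 40)(320 − 4P_{Aroma} + 2P_{Brew}).
∂π/∂P_{Aroma} = 480 − 8P_{Aroma} + 2P_{Brew} = 0 ⇒ P_{Aroma} = 60 + 0.25P_{Brew}.
Setting P_{Aroma} = P_{Brew} in the reaction function: P_{Aroma} = 60 + 0.25P_{Aroma}, so P_{Aroma} = 60 / 0.75 = 80.

80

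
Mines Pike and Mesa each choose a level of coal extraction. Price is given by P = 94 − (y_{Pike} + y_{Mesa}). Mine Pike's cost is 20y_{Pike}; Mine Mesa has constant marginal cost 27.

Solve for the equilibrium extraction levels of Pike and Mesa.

Mine Pike's profit: π = y_{Pike}(94 − (y_{Pike} + y_{Mesa})) − 20y_{Pike}.
∂π/∂y_{Pike} = 74 − 2y_{Pike} − y_{Mesa} = 0, so y_{Pike} = 37 − 0.5y_{Mesa}.
By the same steps for Mesa: y_{Mesa} = 33.5 − 0.5y_{Pike}.
Substituting the second reaction function into the first: y_{Pike} = 37 − 0.5(33.5 − 0.5y_{Pike}), which gives 0.75y_{Pike} = 20.25 ⇒ y_{Pike} = 27.
Then y_{Mesa} = 33.5 − 0.5·27 = 20.

27, 20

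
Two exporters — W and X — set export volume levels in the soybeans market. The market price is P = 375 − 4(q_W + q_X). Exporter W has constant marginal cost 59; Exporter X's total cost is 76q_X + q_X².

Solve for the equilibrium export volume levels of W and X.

Exporter W's profit: π = q_W(375 − 4(q_W + q_X)) − 59q_W.
∂π/∂q_W = 316 − 8q_W − 4q_X = 0, so q_W = 39.5 − 0.5q_X.
For X: ∂π/∂q_X = 299 − 10q_X − 4q_W = 0 ⇒ q_X = 29.9 − 0.4q_W.
Substituting the second reaction function into the first: q_W = 39.5 − 0.5(29.9 − 0.4q_W), which gives 0.8q_W = 24.55 ⇒ q_W = 30.6875.
Then q_X = 29.9 − 0.4·30.6875 = 17.625.

30.6875, 17.625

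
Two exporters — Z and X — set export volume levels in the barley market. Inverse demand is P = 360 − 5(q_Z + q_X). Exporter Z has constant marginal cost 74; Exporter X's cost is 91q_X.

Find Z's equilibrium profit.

Exporter Z's profit: π = q_Z(360 − 5(q_Z + q_X)) − 74q_Z.
∂π/∂q_Z = 286 − 10q_Z − 5q_X = 0, so q_Z = 28.6 − 0.5q_X.
By the same steps for X: q_X = 26.9 − 0.5q_Z.
Plugging q_X into Z's best response: q_Z = 28.6 − 0.5(26.9 − 0.5q_Z) ⇒ 0.75q_Z = 15.15, so q_Z = 20.2.
Then q_X = 26.9 − 0.5·20.2 = 16.8.
Price P = 360 − 5·37 = 175.
Z's profit: (175 − 74)·20.2 = 2040.2.

2040.2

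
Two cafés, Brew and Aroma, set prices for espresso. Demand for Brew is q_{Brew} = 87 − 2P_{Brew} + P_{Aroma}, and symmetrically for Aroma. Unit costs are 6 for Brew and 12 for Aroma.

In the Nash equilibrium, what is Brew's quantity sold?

55.6

Brew's profit: π = (P_{Brew} − 6)(87 − 2P_{Brew} + P_{Aroma}).
∂π/∂P_{Brew} = 99 − 4P_{Brew} + P_{Aroma} = 0 ⇒ P_{Brew} = 24.75 + 0.25P_{Aroma}.
Similarly P_{Aroma} = 27.75 + 0.25P_{Brew}.
Plugging P_{Aroma} into Brew's best response: P_{Brew} = 24.75 + 0.25(27.75 + 0.25P_{Brew}) ⇒ 0.9375P_{Brew} = 31.6875, so P_{Brew} = 33.8.
Then P_{Aroma} = 27.75 + 0.25·33.8 = 36.2.
q_{Brew} = 87 − 2·33.8 + 36.2 = 55.6.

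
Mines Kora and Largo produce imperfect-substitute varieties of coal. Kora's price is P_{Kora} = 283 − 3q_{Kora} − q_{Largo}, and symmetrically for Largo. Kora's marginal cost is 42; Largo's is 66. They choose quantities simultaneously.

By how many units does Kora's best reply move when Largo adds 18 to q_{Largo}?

-3

Mine Kora's profit: π = q_{Kora}(283 − 3q_{Kora} − q_{Largo}) − 42q_{Kora}.
∂π/∂q_{Kora} = 241 − 6q_{Kora} − q_{Largo} = 0 ⇒ q_{Kora} = 241/6 − (1/6)q_{Largo}.
The reaction-function slope is −1/6, so an 18-unit rise in q_{Largo} moves q_{Kora} by −1/6 × 18 = −3. Kora's best response falls — the actions are strategic substitutes.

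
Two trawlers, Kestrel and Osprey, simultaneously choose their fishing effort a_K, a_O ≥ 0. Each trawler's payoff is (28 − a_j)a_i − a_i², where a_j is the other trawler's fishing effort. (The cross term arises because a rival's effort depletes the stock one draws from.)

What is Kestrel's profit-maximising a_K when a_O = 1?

Kestrel's payoff is (28 − a_O)a_K − a_K².
∂π/∂a_K = 28 − a_O − 2a_K = 0, so a_K = 14 − 0.5a_O.
At a_O = 1: a_K = 14 − 0.5·1 = 13.5.

13.5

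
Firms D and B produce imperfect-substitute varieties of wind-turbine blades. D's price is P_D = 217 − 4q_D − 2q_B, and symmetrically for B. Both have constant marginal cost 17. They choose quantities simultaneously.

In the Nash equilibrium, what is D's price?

Firm D's profit: π = q_D(217 − 4q_D − 2q_B) − 17q_D.
∂π/∂q_D = 200 − 8q_D − 2q_B = 0 ⇒ q_D = 25 − 0.25q_B.
By symmetry q_B = q_D; substituting into the reaction function, 1.25q_D = 25 and q_D = 20.
P_D = 217 − 4·20 − 2·20 = 97.

97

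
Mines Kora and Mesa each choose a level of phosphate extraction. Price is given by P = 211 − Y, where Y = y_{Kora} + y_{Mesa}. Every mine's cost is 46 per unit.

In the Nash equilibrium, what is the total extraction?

Mine Kora's profit: π = y_{Kora}(211 − (y_{Kora} + y_{Mesa})) − 46y_{Kora}.
∂π/∂y_{Kora} = 165 − 2y_{Kora} − y_{Mesa} = 0, so y_{Kora} = 82.5 − 0.5y_{Mesa}.
Setting y_{Kora} = y_{Mesa} in the reaction function: y_{Kora} = 82.5 − 0.5y_{Kora}, so y_{Kora} = 82.5 / 1.5 = 55.
Total extraction: 55 + 55 = 110.

110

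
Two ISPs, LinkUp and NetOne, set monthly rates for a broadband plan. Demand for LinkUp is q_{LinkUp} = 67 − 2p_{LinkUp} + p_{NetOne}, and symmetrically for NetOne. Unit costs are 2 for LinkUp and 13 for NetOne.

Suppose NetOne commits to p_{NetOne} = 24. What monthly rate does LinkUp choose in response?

LinkUp's profit: π = (p_{LinkUp} − 2)(67 − 2p_{LinkUp} + p_{NetOne}).
∂π/∂p_{LinkUp} = 71 − 4p_{LinkUp} + p_{NetOne} = 0 ⇒ p_{LinkUp} = 17.75 + 0.25p_{NetOne}.
At p_{NetOne} = 24: p_{LinkUp} = 17.75 + 0.25·24 = 23.75.

23.75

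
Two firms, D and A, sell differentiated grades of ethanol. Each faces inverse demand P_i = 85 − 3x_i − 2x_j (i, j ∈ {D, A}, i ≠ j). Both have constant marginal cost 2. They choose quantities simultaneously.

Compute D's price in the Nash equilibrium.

33.125

Firm D's profit: π = x_D(85 − 3x_D − 2x_A) − 2x_D.
∂π/∂x_D = 83 − 6x_D − 2x_A = 0 ⇒ x_D = 83/6 − (1/3)x_A.
By symmetry x_A = x_D; substituting into the reaction function, (4/3)x_D = 83/6 and x_D = 10.375.
P_D = 85 − 3·10.375 − 2·10.375 = 33.125.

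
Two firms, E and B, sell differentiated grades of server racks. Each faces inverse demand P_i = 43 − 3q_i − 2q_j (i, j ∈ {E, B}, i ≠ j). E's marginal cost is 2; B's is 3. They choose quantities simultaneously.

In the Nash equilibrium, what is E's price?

17.5625

Firm E's profit: π = q_E(43 − 3q_E − 2q_B) − 2q_E.
∂π/∂q_E = 41 − 6q_E − 2q_B = 0 ⇒ q_E = 41/6 − (1/3)q_B.
Similarly q_B = 20/3 − (1/3)q_E.
Solving the two reaction functions simultaneously: (1 − (−1/3)(−1/3))q_E = 41/6 − (1/3)·(20/3), so (8/9)q_E = 83/18 and q_E = 5.1875.
Then q_B = 20/3 − (1/3)·5.1875 = 4.9375.
P_E = 43 − 3·5.1875 − 2·4.9375 = 17.5625.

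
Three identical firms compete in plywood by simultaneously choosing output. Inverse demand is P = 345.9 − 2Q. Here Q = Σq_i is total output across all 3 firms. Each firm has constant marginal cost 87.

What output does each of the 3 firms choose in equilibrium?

32.3625

A representative firm's profit is π_i = q_i(345.9 − 2Q) − 87q_i, with Q = q_i + Σ_{j≠i} q_j.
First-order condition: 258.9 − 4q_i − 2Σ_{j≠i} q_j = 0.
Imposing symmetry (q_j = q for all j) turns Σ_{j≠i} q_j into 2q, so 258.9 = 8q and q = 32.3625.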